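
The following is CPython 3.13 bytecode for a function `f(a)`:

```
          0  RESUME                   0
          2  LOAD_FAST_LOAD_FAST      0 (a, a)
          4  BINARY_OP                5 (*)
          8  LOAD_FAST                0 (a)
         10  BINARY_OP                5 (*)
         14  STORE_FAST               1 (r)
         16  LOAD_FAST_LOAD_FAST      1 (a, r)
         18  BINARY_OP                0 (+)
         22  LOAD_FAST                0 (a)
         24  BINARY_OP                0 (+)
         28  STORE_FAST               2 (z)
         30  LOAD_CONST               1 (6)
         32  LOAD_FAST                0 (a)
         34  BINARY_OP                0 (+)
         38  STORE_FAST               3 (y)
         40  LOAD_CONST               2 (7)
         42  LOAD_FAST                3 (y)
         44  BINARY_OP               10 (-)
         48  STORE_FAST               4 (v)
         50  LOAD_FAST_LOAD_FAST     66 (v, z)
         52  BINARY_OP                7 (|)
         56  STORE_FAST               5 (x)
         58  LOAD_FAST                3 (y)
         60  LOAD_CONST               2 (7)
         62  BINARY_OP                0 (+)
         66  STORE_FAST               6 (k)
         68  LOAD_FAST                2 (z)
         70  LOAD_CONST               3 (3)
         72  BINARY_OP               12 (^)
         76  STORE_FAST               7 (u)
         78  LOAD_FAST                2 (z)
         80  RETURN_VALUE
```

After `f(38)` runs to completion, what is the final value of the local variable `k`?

51

LOAD_FAST_LOAD_FAST a,a → push 38,38. Stack: [38, 38]
BINARY_OP * → 38 * 38 = 1444. Stack: [1444]
LOAD_FAST a → push 38. Stack: [1444, 38]
BINARY_OP * → 1444 * 38 = 54872. Stack: [54872]
STORE_FAST r → r=54872. Stack: []
LOAD_FAST_LOAD_FAST a,r → push 38,54872. Stack: [38, 54872]
BINARY_OP + → 38 + 54872 = 54910. Stack: [54910]
LOAD_FAST a → push 38. Stack: [54910, 38]
BINARY_OP + → 54910 + 38 = 54948. Stack: [54948]
STORE_FAST z → z=54948. Stack: []
LOAD_CONST → push 6. Stack: [6]
LOAD_FAST a → push 38. Stack: [6, 38]
BINARY_OP + → 6 + 38 = 44. Stack: [44]
STORE_FAST y → y=44. Stack: []
LOAD_CONST → push 7. Stack: [7]
LOAD_FAST y → push 44. Stack: [7, 44]
BINARY_OP - → 7 - 44 = -37. Stack: [-37]
STORE_FAST v → v=-37. Stack: []
LOAD_FAST_LOAD_FAST v,z → push -37,54948. Stack: [-37, 54948]
BINARY_OP | → -37 | 54948 = -1. Stack: [-1]
STORE_FAST x → x=-1. Stack: []
LOAD_FAST y → push 44. Stack: [44]
LOAD_CONST → push 7. Stack: [44, 7]
BINARY_OP + → 44 + 7 = 51. Stack: [51]
STORE_FAST k → k=51. Stack: []
LOAD_FAST z → push 54948. Stack: [54948]
LOAD_CONST → push 3. Stack: [54948, 3]
BINARY_OP ^ → 54948 ^ 3 = 54951. Stack: [54951]
STORE_FAST u → u=54951. Stack: []
LOAD_FAST z → push 54948. Stack: [54948]
RETURN_VALUE → return 54948.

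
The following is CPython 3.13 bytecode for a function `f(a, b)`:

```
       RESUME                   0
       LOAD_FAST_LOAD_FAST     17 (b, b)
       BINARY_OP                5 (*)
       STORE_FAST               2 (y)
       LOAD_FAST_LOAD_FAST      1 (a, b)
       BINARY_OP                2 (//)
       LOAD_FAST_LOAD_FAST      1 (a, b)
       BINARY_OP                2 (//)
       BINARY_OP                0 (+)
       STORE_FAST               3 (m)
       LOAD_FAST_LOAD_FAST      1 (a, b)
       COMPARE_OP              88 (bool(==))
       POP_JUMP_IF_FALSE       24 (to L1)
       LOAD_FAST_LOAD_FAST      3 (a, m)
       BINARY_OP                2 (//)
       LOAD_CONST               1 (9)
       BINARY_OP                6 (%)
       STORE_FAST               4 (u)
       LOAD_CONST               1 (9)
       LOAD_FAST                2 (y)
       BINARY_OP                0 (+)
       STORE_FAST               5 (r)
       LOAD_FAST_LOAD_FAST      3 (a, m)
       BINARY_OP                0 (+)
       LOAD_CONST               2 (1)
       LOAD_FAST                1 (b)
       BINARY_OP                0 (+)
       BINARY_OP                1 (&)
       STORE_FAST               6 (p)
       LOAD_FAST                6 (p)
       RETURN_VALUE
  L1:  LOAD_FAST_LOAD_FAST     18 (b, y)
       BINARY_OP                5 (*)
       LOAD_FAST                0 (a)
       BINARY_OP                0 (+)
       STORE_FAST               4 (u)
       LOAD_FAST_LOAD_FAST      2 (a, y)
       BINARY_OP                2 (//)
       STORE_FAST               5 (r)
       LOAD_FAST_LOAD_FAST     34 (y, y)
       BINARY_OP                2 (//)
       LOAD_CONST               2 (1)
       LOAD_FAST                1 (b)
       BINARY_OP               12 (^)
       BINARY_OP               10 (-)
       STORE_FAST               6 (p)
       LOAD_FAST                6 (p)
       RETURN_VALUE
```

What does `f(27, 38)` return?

LOAD_FAST_LOAD_FAST b,b → push 38,38. Stack: [38, 38]
BINARY_OP * → 38 * 38 = 1444. Stack: [1444]
STORE_FAST y → y=1444. Stack: []
LOAD_FAST_LOAD_FAST a,b → push 27,38. Stack: [27, 38]
BINARY_OP // → 27 // 38 = 0. Stack: [0]
LOAD_FAST_LOAD_FAST a,b → push 27,38. Stack: [0, 27, 38]
BINARY_OP // → 27 // 38 = 0. Stack: [0, 0]
BINARY_OP + → 0 + 0 = 0. Stack: [0]
STORE_FAST m → m=0. Stack: []
LOAD_FAST_LOAD_FAST a,b → push 27,38. Stack: [27, 38]
COMPARE_OP bool(==) → 27 vs 38 = False. Stack: [False]
POP_JUMP_IF_FALSE → pop False; jump. Stack: []
LOAD_FAST_LOAD_FAST b,y → push 38,1444. Stack: [38, 1444]
BINARY_OP * → 38 * 1444 = 54872. Stack: [54872]
LOAD_FAST a → push 27. Stack: [54872, 27]
BINARY_OP + → 54872 + 27 = 54899. Stack: [54899]
STORE_FAST u → u=54899. Stack: []
LOAD_FAST_LOAD_FAST a,y → push 27,1444. Stack: [27, 1444]
BINARY_OP // → 27 // 1444 = 0. Stack: [0]
STORE_FAST r → r=0. Stack: []
LOAD_FAST_LOAD_FAST y,y → push 1444,1444. Stack: [1444, 1444]
BINARY_OP // → 1444 // 1444 = 1. Stack: [1]
LOAD_CONST → push 1. Stack: [1, 1]
LOAD_FAST b → push 38. Stack: [1, 1, 38]
BINARY_OP ^ → 1 ^ 38 = 39. Stack: [1, 39]
BINARY_OP - → 1 - 39 = -38. Stack: [-38]
STORE_FAST p → p=-38. Stack: []
LOAD_FAST p → push -38. Stack: [-38]
RETURN_VALUE → return -38.

-38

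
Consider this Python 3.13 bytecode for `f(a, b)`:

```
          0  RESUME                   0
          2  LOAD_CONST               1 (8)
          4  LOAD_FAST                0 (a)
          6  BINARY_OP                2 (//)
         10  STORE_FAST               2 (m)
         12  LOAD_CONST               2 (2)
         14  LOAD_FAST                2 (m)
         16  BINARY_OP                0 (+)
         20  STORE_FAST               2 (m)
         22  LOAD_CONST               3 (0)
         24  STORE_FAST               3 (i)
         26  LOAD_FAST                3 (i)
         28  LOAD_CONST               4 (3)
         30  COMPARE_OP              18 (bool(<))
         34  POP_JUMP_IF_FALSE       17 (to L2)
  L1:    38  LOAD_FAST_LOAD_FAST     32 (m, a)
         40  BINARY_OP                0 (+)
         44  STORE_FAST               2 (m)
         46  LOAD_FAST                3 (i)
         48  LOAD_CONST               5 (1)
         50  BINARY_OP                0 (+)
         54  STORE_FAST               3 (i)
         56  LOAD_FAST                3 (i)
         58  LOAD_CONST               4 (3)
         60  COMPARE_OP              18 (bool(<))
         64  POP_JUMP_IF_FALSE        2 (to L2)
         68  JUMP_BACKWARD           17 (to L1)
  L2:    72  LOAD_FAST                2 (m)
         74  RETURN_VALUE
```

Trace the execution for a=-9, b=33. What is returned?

LOAD_CONST → push 8. Stack: [8]
LOAD_FAST a → push -9. Stack: [8, -9]
BINARY_OP // → 8 // -9 = -1. Stack: [-1]
STORE_FAST m → m=-1. Stack: []
LOAD_CONST → push 2. Stack: [2]
LOAD_FAST m → push -1. Stack: [2, -1]
BINARY_OP + → 2 + -1 = 1. Stack: [1]
STORE_FAST m → m=1. Stack: []
LOAD_CONST → push 0. Stack: [0]
STORE_FAST i → i=0. Stack: []
LOAD_FAST i → push 0. Stack: [0]
LOAD_CONST → push 3. Stack: [0, 3]
COMPARE_OP bool(<) → 0 vs 3 = True. Stack: [True]
POP_JUMP_IF_FALSE → pop True; no jump. Stack: []
LOAD_FAST_LOAD_FAST m,a → push 1,-9. Stack: [1, -9]
BINARY_OP + → 1 + -9 = -8. Stack: [-8]
STORE_FAST m → m=-8. Stack: []
LOAD_FAST i → push 0. Stack: [0]
LOAD_CONST → push 1. Stack: [0, 1]
BINARY_OP + → 0 + 1 = 1. Stack: [1]
STORE_FAST i → i=1. Stack: []
LOAD_FAST i → push 1. Stack: [1]
LOAD_CONST → push 3. Stack: [1, 3]
COMPARE_OP bool(<) → 1 vs 3 = True. Stack: [True]
POP_JUMP_IF_FALSE → pop True; no jump. Stack: []
LOAD_FAST_LOAD_FAST m,a → push -8,-9. Stack: [-8, -9]
BINARY_OP + → -8 + -9 = -17. Stack: [-17]
STORE_FAST m → m=-17. Stack: []
LOAD_FAST i → push 1. Stack: [1]
LOAD_CONST → push 1. Stack: [1, 1]
BINARY_OP + → 1 + 1 = 2. Stack: [2]
STORE_FAST i → i=2. Stack: []
LOAD_FAST i → push 2. Stack: [2]
LOAD_CONST → push 3. Stack: [2, 3]
COMPARE_OP bool(<) → 2 vs 3 = True. Stack: [True]
POP_JUMP_IF_FALSE → pop True; no jump. Stack: []
LOAD_FAST_LOAD_FAST m,a → push -17,-9. Stack: [-17, -9]
BINARY_OP + → -17 + -9 = -26. Stack: [-26]
STORE_FAST m → m=-26. Stack: []
LOAD_FAST i → push 2. Stack: [2]
LOAD_CONST → push 1. Stack: [2, 1]
BINARY_OP + → 2 + 1 = 3. Stack: [3]
STORE_FAST i → i=3. Stack: []
LOAD_FAST i → push 3. Stack: [3]
LOAD_CONST → push 3. Stack: [3, 3]
COMPARE_OP bool(<) → 3 vs 3 = False. Stack: [False]
POP_JUMP_IF_FALSE → pop False; jump. Stack: []
LOAD_FAST m → push -26. Stack: [-26]
RETURN_VALUE → return -26.

-26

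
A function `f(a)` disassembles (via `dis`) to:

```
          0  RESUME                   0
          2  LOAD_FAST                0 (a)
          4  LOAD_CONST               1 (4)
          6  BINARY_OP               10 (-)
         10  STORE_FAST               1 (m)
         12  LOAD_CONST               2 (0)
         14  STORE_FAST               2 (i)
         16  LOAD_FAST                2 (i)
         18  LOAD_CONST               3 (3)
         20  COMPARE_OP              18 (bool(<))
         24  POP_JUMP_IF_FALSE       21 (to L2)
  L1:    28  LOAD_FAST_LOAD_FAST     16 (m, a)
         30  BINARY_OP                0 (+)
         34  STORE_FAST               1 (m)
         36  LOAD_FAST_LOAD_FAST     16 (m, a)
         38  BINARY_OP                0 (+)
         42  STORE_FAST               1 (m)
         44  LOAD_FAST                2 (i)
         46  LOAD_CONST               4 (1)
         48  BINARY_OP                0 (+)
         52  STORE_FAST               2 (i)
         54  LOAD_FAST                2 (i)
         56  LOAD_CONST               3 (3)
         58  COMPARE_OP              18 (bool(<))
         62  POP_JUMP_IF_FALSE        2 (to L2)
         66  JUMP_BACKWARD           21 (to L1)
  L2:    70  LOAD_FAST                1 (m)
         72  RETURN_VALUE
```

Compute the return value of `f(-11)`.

-81

LOAD_FAST a → push -11. Stack: [-11]
LOAD_CONST → push 4. Stack: [-11, 4]
BINARY_OP - → -11 - 4 = -15. Stack: [-15]
STORE_FAST m → m=-15. Stack: []
LOAD_CONST → push 0. Stack: [0]
STORE_FAST i → i=0. Stack: []
LOAD_FAST i → push 0. Stack: [0]
LOAD_CONST → push 3. Stack: [0, 3]
COMPARE_OP bool(<) → 0 vs 3 = True. Stack: [True]
POP_JUMP_IF_FALSE → pop True; no jump. Stack: []
LOAD_FAST_LOAD_FAST m,a → push -15,-11. Stack: [-15, -11]
BINARY_OP + → -15 + -11 = -26. Stack: [-26]
STORE_FAST m → m=-26. Stack: []
LOAD_FAST_LOAD_FAST m,a → push -26,-11. Stack: [-26, -11]
BINARY_OP + → -26 + -11 = -37. Stack: [-37]
STORE_FAST m → m=-37. Stack: []
LOAD_FAST i → push 0. Stack: [0]
LOAD_CONST → push 1. Stack: [0, 1]
BINARY_OP + → 0 + 1 = 1. Stack: [1]
STORE_FAST i → i=1. Stack: []
LOAD_FAST i → push 1. Stack: [1]
LOAD_CONST → push 3. Stack: [1, 3]
COMPARE_OP bool(<) → 1 vs 3 = True. Stack: [True]
POP_JUMP_IF_FALSE → pop True; no jump. Stack: []
LOAD_FAST_LOAD_FAST m,a → push -37,-11. Stack: [-37, -11]
BINARY_OP + → -37 + -11 = -48. Stack: [-48]
STORE_FAST m → m=-48. Stack: []
LOAD_FAST_LOAD_FAST m,a → push -48,-11. Stack: [-48, -11]
BINARY_OP + → -48 + -11 = -59. Stack: [-59]
STORE_FAST m → m=-59. Stack: []
LOAD_FAST i → push 1. Stack: [1]
LOAD_CONST → push 1. Stack: [1, 1]
BINARY_OP + → 1 + 1 = 2. Stack: [2]
STORE_FAST i → i=2. Stack: []
LOAD_FAST i → push 2. Stack: [2]
LOAD_CONST → push 3. Stack: [2, 3]
COMPARE_OP bool(<) → 2 vs 3 = True. Stack: [True]
POP_JUMP_IF_FALSE → pop True; no jump. Stack: []
LOAD_FAST_LOAD_FAST m,a → push -59,-11. Stack: [-59, -11]
BINARY_OP + → -59 + -11 = -70. Stack: [-70]
STORE_FAST m → m=-70. Stack: []
LOAD_FAST_LOAD_FAST m,a → push -70,-11. Stack: [-70, -11]
BINARY_OP + → -70 + -11 = -81. Stack: [-81]
STORE_FAST m → m=-81. Stack: []
LOAD_FAST i → push 2. Stack: [2]
LOAD_CONST → push 1. Stack: [2, 1]
BINARY_OP + → 2 + 1 = 3. Stack: [3]
STORE_FAST i → i=3. Stack: []
LOAD_FAST i → push 3. Stack: [3]
LOAD_CONST → push 3. Stack: [3, 3]
COMPARE_OP bool(<) → 3 vs 3 = False. Stack: [False]
POP_JUMP_IF_FALSE → pop False; jump. Stack: []
LOAD_FAST m → push -81. Stack: [-81]
RETURN_VALUE → return -81.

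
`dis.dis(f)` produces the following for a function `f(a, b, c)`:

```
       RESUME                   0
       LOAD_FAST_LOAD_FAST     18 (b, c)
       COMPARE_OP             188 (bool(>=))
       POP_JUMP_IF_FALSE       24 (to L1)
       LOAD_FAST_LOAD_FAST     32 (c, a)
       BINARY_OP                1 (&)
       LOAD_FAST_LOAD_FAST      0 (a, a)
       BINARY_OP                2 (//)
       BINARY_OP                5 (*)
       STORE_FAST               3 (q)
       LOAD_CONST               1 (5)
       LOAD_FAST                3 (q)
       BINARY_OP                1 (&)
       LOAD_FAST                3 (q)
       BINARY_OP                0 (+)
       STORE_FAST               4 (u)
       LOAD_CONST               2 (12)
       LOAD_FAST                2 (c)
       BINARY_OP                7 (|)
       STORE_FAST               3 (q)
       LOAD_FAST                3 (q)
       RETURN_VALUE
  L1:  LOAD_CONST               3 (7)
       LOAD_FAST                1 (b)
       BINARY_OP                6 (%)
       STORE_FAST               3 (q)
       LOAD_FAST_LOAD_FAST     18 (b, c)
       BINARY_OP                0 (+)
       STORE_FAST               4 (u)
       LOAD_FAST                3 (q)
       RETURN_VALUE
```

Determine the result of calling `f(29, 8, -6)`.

-2

LOAD_FAST_LOAD_FAST b,c → push 8,-6. Stack: [8, -6]
COMPARE_OP bool(>=) → 8 vs -6 = True. Stack: [True]
POP_JUMP_IF_FALSE → pop True; no jump. Stack: []
LOAD_FAST_LOAD_FAST c,a → push -6,29. Stack: [-6, 29]
BINARY_OP & → -6 & 29 = 24. Stack: [24]
LOAD_FAST_LOAD_FAST a,a → push 29,29. Stack: [24, 29, 29]
BINARY_OP // → 29 // 29 = 1. Stack: [24, 1]
BINARY_OP * → 24 * 1 = 24. Stack: [24]
STORE_FAST q → q=24. Stack: []
LOAD_CONST → push 5. Stack: [5]
LOAD_FAST q → push 24. Stack: [5, 24]
BINARY_OP & → 5 & 24 = 0. Stack: [0]
LOAD_FAST q → push 24. Stack: [0, 24]
BINARY_OP + → 0 + 24 = 24. Stack: [24]
STORE_FAST u → u=24. Stack: []
LOAD_CONST → push 12. Stack: [12]
LOAD_FAST c → push -6. Stack: [12, -6]
BINARY_OP | → 12 | -6 = -2. Stack: [-2]
STORE_FAST q → q=-2. Stack: []
LOAD_FAST q → push -2. Stack: [-2]
RETURN_VALUE → return -2.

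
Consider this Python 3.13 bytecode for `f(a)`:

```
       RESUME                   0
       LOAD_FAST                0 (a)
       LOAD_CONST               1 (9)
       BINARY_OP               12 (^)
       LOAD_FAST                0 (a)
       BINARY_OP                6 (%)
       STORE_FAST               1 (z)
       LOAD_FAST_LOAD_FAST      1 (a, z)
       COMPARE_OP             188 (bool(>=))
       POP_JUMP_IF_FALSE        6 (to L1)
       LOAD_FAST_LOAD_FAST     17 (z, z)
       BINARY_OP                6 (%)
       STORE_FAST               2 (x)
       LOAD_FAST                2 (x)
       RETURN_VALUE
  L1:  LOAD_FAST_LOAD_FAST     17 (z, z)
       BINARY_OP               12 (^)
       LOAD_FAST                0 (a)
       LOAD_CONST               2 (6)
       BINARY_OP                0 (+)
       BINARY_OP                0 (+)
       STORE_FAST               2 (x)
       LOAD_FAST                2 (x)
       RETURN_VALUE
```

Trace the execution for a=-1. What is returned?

LOAD_FAST a → push -1. Stack: [-1]
LOAD_CONST → push 9. Stack: [-1, 9]
BINARY_OP ^ → -1 ^ 9 = -10. Stack: [-10]
LOAD_FAST a → push -1. Stack: [-10, -1]
BINARY_OP % → -10 % -1 = 0. Stack: [0]
STORE_FAST z → z=0. Stack: []
LOAD_FAST_LOAD_FAST a,z → push -1,0. Stack: [-1, 0]
COMPARE_OP bool(>=) → -1 vs 0 = False. Stack: [False]
POP_JUMP_IF_FALSE → pop False; jump. Stack: []
LOAD_FAST_LOAD_FAST z,z → push 0,0. Stack: [0, 0]
BINARY_OP ^ → 0 ^ 0 = 0. Stack: [0]
LOAD_FAST a → push -1. Stack: [0, -1]
LOAD_CONST → push 6. Stack: [0, -1, 6]
BINARY_OP + → -1 + 6 = 5. Stack: [0, 5]
BINARY_OP + → 0 + 5 = 5. Stack: [5]
STORE_FAST x → x=5. Stack: []
LOAD_FAST x → push 5. Stack: [5]
RETURN_VALUE → return 5.

5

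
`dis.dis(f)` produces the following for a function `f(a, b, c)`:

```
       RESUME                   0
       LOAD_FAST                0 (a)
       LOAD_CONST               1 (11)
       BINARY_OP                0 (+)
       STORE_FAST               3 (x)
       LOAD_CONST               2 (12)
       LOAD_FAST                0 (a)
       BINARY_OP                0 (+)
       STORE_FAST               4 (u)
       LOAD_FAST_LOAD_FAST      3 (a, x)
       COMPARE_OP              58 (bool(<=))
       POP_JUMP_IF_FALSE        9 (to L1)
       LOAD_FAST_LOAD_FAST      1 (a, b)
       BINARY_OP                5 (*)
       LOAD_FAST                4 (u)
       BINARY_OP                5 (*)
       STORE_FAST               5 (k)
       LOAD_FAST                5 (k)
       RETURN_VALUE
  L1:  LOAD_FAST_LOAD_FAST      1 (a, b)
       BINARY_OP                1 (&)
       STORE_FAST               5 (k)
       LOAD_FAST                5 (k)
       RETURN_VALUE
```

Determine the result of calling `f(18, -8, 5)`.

LOAD_FAST a → push 18. Stack: [18]
LOAD_CONST → push 11. Stack: [18, 11]
BINARY_OP + → 18 + 11 = 29. Stack: [29]
STORE_FAST x → x=29. Stack: []
LOAD_CONST → push 12. Stack: [12]
LOAD_FAST a → push 18. Stack: [12, 18]
BINARY_OP + → 12 + 18 = 30. Stack: [30]
STORE_FAST u → u=30. Stack: []
LOAD_FAST_LOAD_FAST a,x → push 18,29. Stack: [18, 29]
COMPARE_OP bool(<=) → 18 vs 29 = True. Stack: [True]
POP_JUMP_IF_FALSE → pop True; no jump. Stack: []
LOAD_FAST_LOAD_FAST a,b → push 18,-8. Stack: [18, -8]
BINARY_OP * → 18 * -8 = -144. Stack: [-144]
LOAD_FAST u → push 30. Stack: [-144, 30]
BINARY_OP * → -144 * 30 = -4320. Stack: [-4320]
STORE_FAST k → k=-4320. Stack: []
LOAD_FAST k → push -4320. Stack: [-4320]
RETURN_VALUE → return -4320.

-4320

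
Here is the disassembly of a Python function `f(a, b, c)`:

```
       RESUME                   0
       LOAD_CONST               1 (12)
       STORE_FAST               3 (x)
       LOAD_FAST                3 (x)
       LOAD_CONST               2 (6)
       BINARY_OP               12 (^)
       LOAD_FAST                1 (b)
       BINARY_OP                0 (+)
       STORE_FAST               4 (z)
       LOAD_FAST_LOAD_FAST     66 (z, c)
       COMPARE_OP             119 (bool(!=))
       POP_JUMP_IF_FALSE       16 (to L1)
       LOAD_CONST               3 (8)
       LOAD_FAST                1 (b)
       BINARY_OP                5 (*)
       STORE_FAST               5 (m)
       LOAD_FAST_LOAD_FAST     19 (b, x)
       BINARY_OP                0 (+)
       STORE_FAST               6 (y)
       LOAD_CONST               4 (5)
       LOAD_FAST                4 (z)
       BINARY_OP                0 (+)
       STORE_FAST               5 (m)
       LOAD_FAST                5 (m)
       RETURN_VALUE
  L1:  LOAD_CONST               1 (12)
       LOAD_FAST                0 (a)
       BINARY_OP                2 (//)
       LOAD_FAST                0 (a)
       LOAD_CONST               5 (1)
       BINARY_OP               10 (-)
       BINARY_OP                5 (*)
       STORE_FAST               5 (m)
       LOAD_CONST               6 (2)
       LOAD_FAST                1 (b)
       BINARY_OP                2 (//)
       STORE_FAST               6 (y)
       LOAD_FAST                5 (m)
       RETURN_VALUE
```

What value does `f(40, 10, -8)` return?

25

LOAD_CONST → push 12. Stack: [12]
STORE_FAST x → x=12. Stack: []
LOAD_FAST x → push 12. Stack: [12]
LOAD_CONST → push 6. Stack: [12, 6]
BINARY_OP ^ → 12 ^ 6 = 10. Stack: [10]
LOAD_FAST b → push 10. Stack: [10, 10]
BINARY_OP + → 10 + 10 = 20. Stack: [20]
STORE_FAST z → z=20. Stack: []
LOAD_FAST_LOAD_FAST z,c → push 20,-8. Stack: [20, -8]
COMPARE_OP bool(!=) → 20 vs -8 = True. Stack: [True]
POP_JUMP_IF_FALSE → pop True; no jump. Stack: []
LOAD_CONST → push 8. Stack: [8]
LOAD_FAST b → push 10. Stack: [8, 10]
BINARY_OP * → 8 * 10 = 80. Stack: [80]
STORE_FAST m → m=80. Stack: []
LOAD_FAST_LOAD_FAST b,x → push 10,12. Stack: [10, 12]
BINARY_OP + → 10 + 12 = 22. Stack: [22]
STORE_FAST y → y=22. Stack: []
LOAD_CONST → push 5. Stack: [5]
LOAD_FAST z → push 20. Stack: [5, 20]
BINARY_OP + → 5 + 20 = 25. Stack: [25]
STORE_FAST m → m=25. Stack: []
LOAD_FAST m → push 25. Stack: [25]
RETURN_VALUE → return 25.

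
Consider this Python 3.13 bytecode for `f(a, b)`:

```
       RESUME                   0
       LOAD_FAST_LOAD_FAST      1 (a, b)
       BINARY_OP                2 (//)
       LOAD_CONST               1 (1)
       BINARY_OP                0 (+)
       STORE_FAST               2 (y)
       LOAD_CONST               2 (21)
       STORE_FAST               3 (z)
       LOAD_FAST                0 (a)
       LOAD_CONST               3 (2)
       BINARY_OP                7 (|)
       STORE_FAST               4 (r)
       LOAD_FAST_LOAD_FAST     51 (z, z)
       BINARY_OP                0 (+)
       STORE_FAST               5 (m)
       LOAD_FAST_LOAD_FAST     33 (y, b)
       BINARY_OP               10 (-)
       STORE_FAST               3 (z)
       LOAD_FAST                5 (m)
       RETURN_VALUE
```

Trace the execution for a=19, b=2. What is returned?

42

LOAD_FAST_LOAD_FAST a,b → push 19,2. Stack: [19, 2]
BINARY_OP // → 19 // 2 = 9. Stack: [9]
LOAD_CONST → push 1. Stack: [9, 1]
BINARY_OP + → 9 + 1 = 10. Stack: [10]
STORE_FAST y → y=10. Stack: []
LOAD_CONST → push 21. Stack: [21]
STORE_FAST z → z=21. Stack: []
LOAD_FAST a → push 19. Stack: [19]
LOAD_CONST → push 2. Stack: [19, 2]
BINARY_OP | → 19 | 2 = 19. Stack: [19]
STORE_FAST r → r=19. Stack: []
LOAD_FAST_LOAD_FAST z,z → push 21,21. Stack: [21, 21]
BINARY_OP + → 21 + 21 = 42. Stack: [42]
STORE_FAST m → m=42. Stack: []
LOAD_FAST_LOAD_FAST y,b → push 10,2. Stack: [10, 2]
BINARY_OP - → 10 - 2 = 8. Stack: [8]
STORE_FAST z → z=8. Stack: []
LOAD_FAST m → push 42. Stack: [42]
RETURN_VALUE → return 42.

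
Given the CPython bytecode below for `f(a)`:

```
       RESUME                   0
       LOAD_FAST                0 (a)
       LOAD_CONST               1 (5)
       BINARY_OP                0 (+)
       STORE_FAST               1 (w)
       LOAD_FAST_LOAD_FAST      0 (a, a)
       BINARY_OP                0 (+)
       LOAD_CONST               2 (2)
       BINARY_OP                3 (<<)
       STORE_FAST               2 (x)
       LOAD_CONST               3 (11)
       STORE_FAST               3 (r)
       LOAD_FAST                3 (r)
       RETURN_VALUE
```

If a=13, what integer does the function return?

11

LOAD_FAST a → push 13. Stack: [13]
LOAD_CONST → push 5. Stack: [13, 5]
BINARY_OP + → 13 + 5 = 18. Stack: [18]
STORE_FAST w → w=18. Stack: []
LOAD_FAST_LOAD_FAST a,a → push 13,13. Stack: [13, 13]
BINARY_OP + → 13 + 13 = 26. Stack: [26]
LOAD_CONST → push 2. Stack: [26, 2]
BINARY_OP << → 26 << 2 = 104. Stack: [104]
STORE_FAST x → x=104. Stack: []
LOAD_CONST → push 11. Stack: [11]
STORE_FAST r → r=11. Stack: []
LOAD_FAST r → push 11. Stack: [11]
RETURN_VALUE → return 11.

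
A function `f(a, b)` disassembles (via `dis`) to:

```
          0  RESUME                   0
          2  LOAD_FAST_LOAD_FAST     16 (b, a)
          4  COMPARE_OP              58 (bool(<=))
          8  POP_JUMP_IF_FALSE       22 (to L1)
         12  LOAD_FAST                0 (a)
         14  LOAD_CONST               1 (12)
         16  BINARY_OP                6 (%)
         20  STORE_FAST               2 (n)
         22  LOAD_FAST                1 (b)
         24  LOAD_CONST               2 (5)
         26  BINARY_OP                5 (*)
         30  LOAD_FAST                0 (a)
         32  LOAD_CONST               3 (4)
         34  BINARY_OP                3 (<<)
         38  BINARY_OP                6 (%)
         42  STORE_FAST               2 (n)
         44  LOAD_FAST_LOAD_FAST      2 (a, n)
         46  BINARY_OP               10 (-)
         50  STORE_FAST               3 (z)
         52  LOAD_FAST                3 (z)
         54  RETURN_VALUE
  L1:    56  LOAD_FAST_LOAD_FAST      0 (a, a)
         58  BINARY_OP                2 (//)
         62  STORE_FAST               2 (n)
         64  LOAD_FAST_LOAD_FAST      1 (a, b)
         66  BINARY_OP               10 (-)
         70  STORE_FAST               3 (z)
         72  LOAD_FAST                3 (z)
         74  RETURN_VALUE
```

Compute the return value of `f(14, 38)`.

-24

LOAD_FAST_LOAD_FAST b,a → push 38,14. Stack: [38, 14]
COMPARE_OP bool(<=) → 38 vs 14 = False. Stack: [False]
POP_JUMP_IF_FALSE → pop False; jump. Stack: []
LOAD_FAST_LOAD_FAST a,a → push 14,14. Stack: [14, 14]
BINARY_OP // → 14 // 14 = 1. Stack: [1]
STORE_FAST n → n=1. Stack: []
LOAD_FAST_LOAD_FAST a,b → push 14,38. Stack: [14, 38]
BINARY_OP - → 14 - 38 = -24. Stack: [-24]
STORE_FAST z → z=-24. Stack: []
LOAD_FAST z → push -24. Stack: [-24]
RETURN_VALUE → return -24.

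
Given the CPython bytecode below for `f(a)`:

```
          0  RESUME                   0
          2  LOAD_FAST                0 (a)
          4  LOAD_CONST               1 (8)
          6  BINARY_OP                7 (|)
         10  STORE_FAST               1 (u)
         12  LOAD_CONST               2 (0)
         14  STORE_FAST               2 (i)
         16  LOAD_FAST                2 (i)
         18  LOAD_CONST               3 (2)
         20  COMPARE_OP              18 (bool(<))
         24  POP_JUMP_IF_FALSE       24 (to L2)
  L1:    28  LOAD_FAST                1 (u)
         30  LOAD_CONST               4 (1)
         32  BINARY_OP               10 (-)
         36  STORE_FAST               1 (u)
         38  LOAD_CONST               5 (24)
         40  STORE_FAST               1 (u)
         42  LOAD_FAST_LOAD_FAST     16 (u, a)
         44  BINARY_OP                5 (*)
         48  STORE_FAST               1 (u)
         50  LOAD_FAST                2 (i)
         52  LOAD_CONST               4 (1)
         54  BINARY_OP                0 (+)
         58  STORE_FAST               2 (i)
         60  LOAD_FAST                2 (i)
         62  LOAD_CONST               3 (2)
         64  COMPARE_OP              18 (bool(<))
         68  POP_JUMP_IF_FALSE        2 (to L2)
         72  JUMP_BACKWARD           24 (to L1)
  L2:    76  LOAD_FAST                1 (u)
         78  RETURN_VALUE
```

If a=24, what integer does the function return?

LOAD_FAST a → push 24. Stack: [24]
LOAD_CONST → push 8. Stack: [24, 8]
BINARY_OP | → 24 | 8 = 24. Stack: [24]
STORE_FAST u → u=24. Stack: []
LOAD_CONST → push 0. Stack: [0]
STORE_FAST i → i=0. Stack: []
LOAD_FAST i → push 0. Stack: [0]
LOAD_CONST → push 2. Stack: [0, 2]
COMPARE_OP bool(<) → 0 vs 2 = True. Stack: [True]
POP_JUMP_IF_FALSE → pop True; no jump. Stack: []
LOAD_FAST u → push 24. Stack: [24]
LOAD_CONST → push 1. Stack: [24, 1]
BINARY_OP - → 24 - 1 = 23. Stack: [23]
STORE_FAST u → u=23. Stack: []
LOAD_CONST → push 24. Stack: [24]
STORE_FAST u → u=24. Stack: []
LOAD_FAST_LOAD_FAST u,a → push 24,24. Stack: [24, 24]
BINARY_OP * → 24 * 24 = 576. Stack: [576]
STORE_FAST u → u=576. Stack: []
LOAD_FAST i → push 0. Stack: [0]
LOAD_CONST → push 1. Stack: [0, 1]
BINARY_OP + → 0 + 1 = 1. Stack: [1]
STORE_FAST i → i=1. Stack: []
LOAD_FAST i → push 1. Stack: [1]
LOAD_CONST → push 2. Stack: [1, 2]
COMPARE_OP bool(<) → 1 vs 2 = True. Stack: [True]
POP_JUMP_IF_FALSE → pop True; no jump. Stack: []
LOAD_FAST u → push 576. Stack: [576]
LOAD_CONST → push 1. Stack: [576, 1]
BINARY_OP - → 576 - 1 = 575. Stack: [575]
STORE_FAST u → u=575. Stack: []
LOAD_CONST → push 24. Stack: [24]
STORE_FAST u → u=24. Stack: []
LOAD_FAST_LOAD_FAST u,a → push 24,24. Stack: [24, 24]
BINARY_OP * → 24 * 24 = 576. Stack: [576]
STORE_FAST u → u=576. Stack: []
LOAD_FAST i → push 1. Stack: [1]
LOAD_CONST → push 1. Stack: [1, 1]
BINARY_OP + → 1 + 1 = 2. Stack: [2]
STORE_FAST i → i=2. Stack: []
LOAD_FAST i → push 2. Stack: [2]
LOAD_CONST → push 2. Stack: [2, 2]
COMPARE_OP bool(<) → 2 vs 2 = False. Stack: [False]
POP_JUMP_IF_FALSE → pop False; jump. Stack: []
LOAD_FAST u → push 576. Stack: [576]
RETURN_VALUE → return 576.

576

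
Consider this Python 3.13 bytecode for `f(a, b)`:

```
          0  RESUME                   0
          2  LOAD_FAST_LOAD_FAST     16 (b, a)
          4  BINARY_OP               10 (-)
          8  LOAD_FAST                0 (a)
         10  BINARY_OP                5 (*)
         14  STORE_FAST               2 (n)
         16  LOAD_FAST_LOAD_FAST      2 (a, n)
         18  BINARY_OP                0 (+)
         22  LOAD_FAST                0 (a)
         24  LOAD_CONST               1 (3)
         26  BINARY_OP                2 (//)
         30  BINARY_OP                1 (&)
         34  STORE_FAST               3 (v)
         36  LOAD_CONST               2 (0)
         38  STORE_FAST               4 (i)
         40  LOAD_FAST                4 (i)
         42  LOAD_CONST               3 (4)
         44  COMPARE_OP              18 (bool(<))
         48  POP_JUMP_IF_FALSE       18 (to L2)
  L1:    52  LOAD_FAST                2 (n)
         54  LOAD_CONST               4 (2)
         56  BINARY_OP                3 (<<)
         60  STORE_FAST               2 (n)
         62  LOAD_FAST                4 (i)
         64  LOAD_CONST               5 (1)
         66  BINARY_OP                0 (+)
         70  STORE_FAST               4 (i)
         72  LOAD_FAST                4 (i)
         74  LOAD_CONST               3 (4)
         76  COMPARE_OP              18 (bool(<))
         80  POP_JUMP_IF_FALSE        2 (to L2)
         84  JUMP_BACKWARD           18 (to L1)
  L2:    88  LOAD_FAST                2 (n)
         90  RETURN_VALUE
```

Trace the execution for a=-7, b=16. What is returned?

LOAD_FAST_LOAD_FAST b,a → push 16,-7
BINARY_OP - → 16 - -7 = 23
LOAD_FAST a → push -7
BINARY_OP * → 23 * -7 = -161
STORE_FAST n → n=-161
LOAD_FAST_LOAD_FAST a,n → push -7,-161
BINARY_OP + → -7 + -161 = -168
LOAD_FAST a → push -7
LOAD_CONST → push 3
BINARY_OP // → -7 // 3 = -3
BINARY_OP & → -168 & -3 = -168
STORE_FAST v → v=-168
LOAD_CONST → push 0
STORE_FAST i → i=0
LOAD_FAST i → push 0
LOAD_CONST → push 4
COMPARE_OP bool(<) → 0 vs 4 = True
POP_JUMP_IF_FALSE → pop True; no jump
LOAD_FAST n → push -161
LOAD_CONST → push 2
BINARY_OP << → -161 << 2 = -644
STORE_FAST n → n=-644
LOAD_FAST i → push 0
LOAD_CONST → push 1
BINARY_OP + → 0 + 1 = 1
STORE_FAST i → i=1
LOAD_FAST i → push 1
LOAD_CONST → push 4
COMPARE_OP bool(<) → 1 vs 4 = True
POP_JUMP_IF_FALSE → pop True; no jump
LOAD_FAST n → push -644
LOAD_CONST → push 2
BINARY_OP << → -644 << 2 = -2576
STORE_FAST n → n=-2576
LOAD_FAST i → push 1
LOAD_CONST → push 1
BINARY_OP + → 1 + 1 = 2
STORE_FAST i → i=2
LOAD_FAST i → push 2
LOAD_CONST → push 4
COMPARE_OP bool(<) → 2 vs 4 = True
POP_JUMP_IF_FALSE → pop True; no jump
LOAD_FAST n → push -2576
LOAD_CONST → push 2
BINARY_OP << → -2576 << 2 = -10304
STORE_FAST n → n=-10304
LOAD_FAST i → push 2
LOAD_CONST → push 1
BINARY_OP + → 2 + 1 = 3
STORE_FAST i → i=3
LOAD_FAST i → push 3
LOAD_CONST → push 4
COMPARE_OP bool(<) → 3 vs 4 = True
POP_JUMP_IF_FALSE → pop True; no jump
LOAD_FAST n → push -10304
LOAD_CONST → push 2
BINARY_OP << → -10304 << 2 = -41216
STORE_FAST n → n=-41216
LOAD_FAST i → push 3
LOAD_CONST → push 1
BINARY_OP + → 3 + 1 = 4
STORE_FAST i → i=4
LOAD_FAST i → push 4
LOAD_CONST → push 4
COMPARE_OP bool(<) → 4 vs 4 = False
POP_JUMP_IF_FALSE → pop False; jump
LOAD_FAST n → push -41216
RETURN_VALUE → return -41216.

-41216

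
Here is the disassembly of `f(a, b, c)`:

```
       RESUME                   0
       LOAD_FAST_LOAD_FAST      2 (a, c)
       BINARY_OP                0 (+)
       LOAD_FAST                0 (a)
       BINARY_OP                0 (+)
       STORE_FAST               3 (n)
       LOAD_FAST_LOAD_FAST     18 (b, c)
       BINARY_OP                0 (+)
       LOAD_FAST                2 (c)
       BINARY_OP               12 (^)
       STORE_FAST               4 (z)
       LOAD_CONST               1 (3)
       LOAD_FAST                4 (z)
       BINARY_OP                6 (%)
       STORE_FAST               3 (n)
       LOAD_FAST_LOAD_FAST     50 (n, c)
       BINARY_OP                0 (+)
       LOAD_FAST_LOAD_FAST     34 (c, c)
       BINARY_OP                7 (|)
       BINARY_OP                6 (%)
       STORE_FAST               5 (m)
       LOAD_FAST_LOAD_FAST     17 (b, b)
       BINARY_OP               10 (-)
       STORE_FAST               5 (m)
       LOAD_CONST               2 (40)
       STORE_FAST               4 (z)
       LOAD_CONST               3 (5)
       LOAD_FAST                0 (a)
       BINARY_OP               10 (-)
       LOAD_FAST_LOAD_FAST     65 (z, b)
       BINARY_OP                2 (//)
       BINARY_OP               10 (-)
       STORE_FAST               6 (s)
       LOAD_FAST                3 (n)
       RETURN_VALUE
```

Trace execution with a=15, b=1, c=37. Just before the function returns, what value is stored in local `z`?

40

LOAD_FAST_LOAD_FAST a,c → push 15,37. Stack: [15, 37]
BINARY_OP + → 15 + 37 = 52. Stack: [52]
LOAD_FAST a → push 15. Stack: [52, 15]
BINARY_OP + → 52 + 15 = 67. Stack: [67]
STORE_FAST n → n=67. Stack: []
LOAD_FAST_LOAD_FAST b,c → push 1,37. Stack: [1, 37]
BINARY_OP + → 1 + 37 = 38. Stack: [38]
LOAD_FAST c → push 37. Stack: [38, 37]
BINARY_OP ^ → 38 ^ 37 = 3. Stack: [3]
STORE_FAST z → z=3. Stack: []
LOAD_CONST → push 3. Stack: [3]
LOAD_FAST z → push 3. Stack: [3, 3]
BINARY_OP % → 3 % 3 = 0. Stack: [0]
STORE_FAST n → n=0. Stack: []
LOAD_FAST_LOAD_FAST n,c → push 0,37. Stack: [0, 37]
BINARY_OP + → 0 + 37 = 37. Stack: [37]
LOAD_FAST_LOAD_FAST c,c → push 37,37. Stack: [37, 37, 37]
BINARY_OP | → 37 | 37 = 37. Stack: [37, 37]
BINARY_OP % → 37 % 37 = 0. Stack: [0]
STORE_FAST m → m=0. Stack: []
LOAD_FAST_LOAD_FAST b,b → push 1,1. Stack: [1, 1]
BINARY_OP - → 1 - 1 = 0. Stack: [0]
STORE_FAST m → m=0. Stack: []
LOAD_CONST → push 40. Stack: [40]
STORE_FAST z → z=40. Stack: []
LOAD_CONST → push 5. Stack: [5]
LOAD_FAST a → push 15. Stack: [5, 15]
BINARY_OP - → 5 - 15 = -10. Stack: [-10]
LOAD_FAST_LOAD_FAST z,b → push 40,1. Stack: [-10, 40, 1]
BINARY_OP // → 40 // 1 = 40. Stack: [-10, 40]
BINARY_OP - → -10 - 40 = -50. Stack: [-50]
STORE_FAST s → s=-50. Stack: []
LOAD_FAST n → push 0. Stack: [0]
RETURN_VALUE → return 0.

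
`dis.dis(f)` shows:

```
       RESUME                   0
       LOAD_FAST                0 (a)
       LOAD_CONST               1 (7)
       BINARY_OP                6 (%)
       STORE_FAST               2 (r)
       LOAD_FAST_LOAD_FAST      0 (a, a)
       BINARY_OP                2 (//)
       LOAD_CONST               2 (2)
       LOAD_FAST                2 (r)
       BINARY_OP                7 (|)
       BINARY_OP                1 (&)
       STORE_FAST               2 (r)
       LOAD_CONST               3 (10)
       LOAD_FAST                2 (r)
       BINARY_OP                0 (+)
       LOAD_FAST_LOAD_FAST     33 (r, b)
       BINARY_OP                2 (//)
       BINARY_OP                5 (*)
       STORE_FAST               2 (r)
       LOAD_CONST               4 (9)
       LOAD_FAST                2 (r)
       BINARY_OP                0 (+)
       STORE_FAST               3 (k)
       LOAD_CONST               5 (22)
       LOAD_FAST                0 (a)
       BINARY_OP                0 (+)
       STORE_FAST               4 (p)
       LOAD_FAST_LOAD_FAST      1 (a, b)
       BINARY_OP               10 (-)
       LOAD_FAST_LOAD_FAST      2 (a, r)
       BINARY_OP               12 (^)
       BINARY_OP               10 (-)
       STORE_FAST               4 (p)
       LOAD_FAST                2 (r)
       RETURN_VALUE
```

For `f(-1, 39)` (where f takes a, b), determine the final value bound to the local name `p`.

LOAD_FAST a → push -1. Stack: [-1]
LOAD_CONST → push 7. Stack: [-1, 7]
BINARY_OP % → -1 % 7 = 6. Stack: [6]
STORE_FAST r → r=6. Stack: []
LOAD_FAST_LOAD_FAST a,a → push -1,-1. Stack: [-1, -1]
BINARY_OP // → -1 // -1 = 1. Stack: [1]
LOAD_CONST → push 2. Stack: [1, 2]
LOAD_FAST r → push 6. Stack: [1, 2, 6]
BINARY_OP | → 2 | 6 = 6. Stack: [1, 6]
BINARY_OP & → 1 & 6 = 0. Stack: [0]
STORE_FAST r → r=0. Stack: []
LOAD_CONST → push 10. Stack: [10]
LOAD_FAST r → push 0. Stack: [10, 0]
BINARY_OP + → 10 + 0 = 10. Stack: [10]
LOAD_FAST_LOAD_FAST r,b → push 0,39. Stack: [10, 0, 39]
BINARY_OP // → 0 // 39 = 0. Stack: [10, 0]
BINARY_OP * → 10 * 0 = 0. Stack: [0]
STORE_FAST r → r=0. Stack: []
LOAD_CONST → push 9. Stack: [9]
LOAD_FAST r → push 0. Stack: [9, 0]
BINARY_OP + → 9 + 0 = 9. Stack: [9]
STORE_FAST k → k=9. Stack: []
LOAD_CONST → push 22. Stack: [22]
LOAD_FAST a → push -1. Stack: [22, -1]
BINARY_OP + → 22 + -1 = 21. Stack: [21]
STORE_FAST p → p=21. Stack: []
LOAD_FAST_LOAD_FAST a,b → push -1,39. Stack: [-1, 39]
BINARY_OP - → -1 - 39 = -40. Stack: [-40]
LOAD_FAST_LOAD_FAST a,r → push -1,0. Stack: [-40, -1, 0]
BINARY_OP ^ → -1 ^ 0 = -1. Stack: [-40, -1]
BINARY_OP - → -40 - -1 = -39. Stack: [-39]
STORE_FAST p → p=-39. Stack: []
LOAD_FAST r → push 0. Stack: [0]
RETURN_VALUE → return 0.

-39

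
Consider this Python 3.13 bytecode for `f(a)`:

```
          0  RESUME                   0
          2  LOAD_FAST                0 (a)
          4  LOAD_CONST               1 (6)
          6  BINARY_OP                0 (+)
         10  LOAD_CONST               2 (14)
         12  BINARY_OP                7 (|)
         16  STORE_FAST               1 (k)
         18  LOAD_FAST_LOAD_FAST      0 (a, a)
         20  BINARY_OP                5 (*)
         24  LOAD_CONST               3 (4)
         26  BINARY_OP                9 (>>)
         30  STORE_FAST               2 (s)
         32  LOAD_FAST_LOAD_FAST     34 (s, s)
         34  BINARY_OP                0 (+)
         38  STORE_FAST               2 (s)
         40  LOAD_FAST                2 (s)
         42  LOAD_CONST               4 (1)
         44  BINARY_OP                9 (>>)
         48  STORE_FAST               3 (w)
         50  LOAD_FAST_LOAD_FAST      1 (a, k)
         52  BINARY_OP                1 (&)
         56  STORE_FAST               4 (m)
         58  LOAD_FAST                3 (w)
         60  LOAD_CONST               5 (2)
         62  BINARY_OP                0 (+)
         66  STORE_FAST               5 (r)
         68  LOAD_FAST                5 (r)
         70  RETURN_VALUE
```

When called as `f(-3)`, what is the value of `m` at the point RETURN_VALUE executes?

13

LOAD_FAST a → push -3. Stack: [-3]
LOAD_CONST → push 6. Stack: [-3, 6]
BINARY_OP + → -3 + 6 = 3. Stack: [3]
LOAD_CONST → push 14. Stack: [3, 14]
BINARY_OP | → 3 | 14 = 15. Stack: [15]
STORE_FAST k → k=15. Stack: []
LOAD_FAST_LOAD_FAST a,a → push -3,-3. Stack: [-3, -3]
BINARY_OP * → -3 * -3 = 9. Stack: [9]
LOAD_CONST → push 4. Stack: [9, 4]
BINARY_OP >> → 9 >> 4 = 0. Stack: [0]
STORE_FAST s → s=0. Stack: []
LOAD_FAST_LOAD_FAST s,s → push 0,0. Stack: [0, 0]
BINARY_OP + → 0 + 0 = 0. Stack: [0]
STORE_FAST s → s=0. Stack: []
LOAD_FAST s → push 0. Stack: [0]
LOAD_CONST → push 1. Stack: [0, 1]
BINARY_OP >> → 0 >> 1 = 0. Stack: [0]
STORE_FAST w → w=0. Stack: []
LOAD_FAST_LOAD_FAST a,k → push -3,15. Stack: [-3, 15]
BINARY_OP & → -3 & 15 = 13. Stack: [13]
STORE_FAST m → m=13. Stack: []
LOAD_FAST w → push 0. Stack: [0]
LOAD_CONST → push 2. Stack: [0, 2]
BINARY_OP + → 0 + 2 = 2. Stack: [2]
STORE_FAST r → r=2. Stack: []
LOAD_FAST r → push 2. Stack: [2]
RETURN_VALUE → return 2.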